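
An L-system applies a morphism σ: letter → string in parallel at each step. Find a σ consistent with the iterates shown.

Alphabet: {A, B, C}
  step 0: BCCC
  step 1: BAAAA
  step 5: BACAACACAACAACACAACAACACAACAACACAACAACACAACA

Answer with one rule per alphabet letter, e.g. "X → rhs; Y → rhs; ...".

A->CA, B->BA, C->A

  step 0 ⇒ step 1: BCCC ⇒ BA·A·A·A
    B ↦ BA
    C ↦ A
    A ↦ CA  (constrained at step 1)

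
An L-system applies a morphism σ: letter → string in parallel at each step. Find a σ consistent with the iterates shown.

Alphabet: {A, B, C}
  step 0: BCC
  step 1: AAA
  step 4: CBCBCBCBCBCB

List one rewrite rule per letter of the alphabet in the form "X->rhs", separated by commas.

  step 0 ⇒ step 1: BCC ⇒ A·A·A
    B ↦ A
    C ↦ A
    A ↦ CB  (constrained at step 1)

A->CB, B->A, C->A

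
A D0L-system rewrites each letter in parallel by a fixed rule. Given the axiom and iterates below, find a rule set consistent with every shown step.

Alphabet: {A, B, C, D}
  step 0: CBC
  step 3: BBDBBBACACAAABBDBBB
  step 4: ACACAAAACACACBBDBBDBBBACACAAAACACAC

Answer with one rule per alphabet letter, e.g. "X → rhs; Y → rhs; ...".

A->B, B->AC, C->BD, D->AAA

  step 3 ⇒ step 4: BBDBBBACACAAABBDBBB ⇒ AC·AC·AAA·AC·AC·AC·B·BD·B·BD·B·B·B·AC·AC·AAA·AC·AC·AC
    A ↦ B
    B ↦ AC
    C ↦ BD
    D ↦ AAA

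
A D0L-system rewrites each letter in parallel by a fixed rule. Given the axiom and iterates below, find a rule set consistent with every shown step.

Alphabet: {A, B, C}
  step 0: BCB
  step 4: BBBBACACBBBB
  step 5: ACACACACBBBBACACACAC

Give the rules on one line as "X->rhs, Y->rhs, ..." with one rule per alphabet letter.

  step 4 ⇒ step 5: BBBBACACBBBB ⇒ AC·AC·AC·AC·B·B·B·B·AC·AC·AC·AC
    A ↦ B
    B ↦ AC
    C ↦ B

A->B, B->AC, C->B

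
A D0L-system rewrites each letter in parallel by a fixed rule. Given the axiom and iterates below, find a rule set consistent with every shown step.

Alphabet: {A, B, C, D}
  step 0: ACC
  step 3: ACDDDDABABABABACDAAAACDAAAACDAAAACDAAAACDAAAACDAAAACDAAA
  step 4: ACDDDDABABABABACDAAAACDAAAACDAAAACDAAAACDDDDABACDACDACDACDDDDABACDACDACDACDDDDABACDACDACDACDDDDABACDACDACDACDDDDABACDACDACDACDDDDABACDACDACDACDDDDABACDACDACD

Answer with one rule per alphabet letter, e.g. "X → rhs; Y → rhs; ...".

A->ACD, B->AAA, C->DDD, D->AB

  step 3 ⇒ step 4: ACDDDDABABABABACDAAAACDAAAACDAAAACDAAAACDAAAACDAAAACDAAA ⇒ ACD·DDD·AB·AB·AB·AB·ACD·AAA·ACD·AAA·ACD·AAA·ACD·AAA·ACD·DDD·AB·ACD·ACD·ACD·ACD·DDD·AB·ACD·ACD·ACD·ACD·DDD·AB·ACD·ACD·ACD·ACD·DDD·AB·ACD·ACD·ACD·ACD·DDD·AB·ACD·ACD·ACD·ACD·DDD·AB·ACD·ACD·ACD·ACD·DDD·AB·ACD·ACD·ACD
    A ↦ ACD
    B ↦ AAA
    C ↦ DDD
    D ↦ AB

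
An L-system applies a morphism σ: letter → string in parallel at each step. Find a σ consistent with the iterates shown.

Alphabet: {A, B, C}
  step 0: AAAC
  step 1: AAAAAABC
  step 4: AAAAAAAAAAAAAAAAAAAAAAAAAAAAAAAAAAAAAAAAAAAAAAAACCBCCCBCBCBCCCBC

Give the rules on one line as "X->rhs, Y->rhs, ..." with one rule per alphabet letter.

  step 0 ⇒ step 1: AAAC ⇒ AA·AA·AA·BC
    A ↦ AA
    C ↦ BC
    B ↦ CC  (constrained at step 1)

A->AA, B->CC, C->BC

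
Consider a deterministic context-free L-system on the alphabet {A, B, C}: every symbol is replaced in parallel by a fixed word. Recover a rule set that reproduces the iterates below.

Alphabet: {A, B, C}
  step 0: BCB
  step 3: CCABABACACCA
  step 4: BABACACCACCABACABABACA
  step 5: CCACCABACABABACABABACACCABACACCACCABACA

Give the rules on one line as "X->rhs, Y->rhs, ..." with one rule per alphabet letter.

  step 4 ⇒ step 5: BABACACCACCABACABABACA ⇒ C·CA·C·CA·BA·CA·BA·BA·CA·BA·BA·CA·C·CA·BA·CA·C·CA·C·CA·BA·CA
    A ↦ CA
    B ↦ C
    C ↦ BA

A->CA, B->C, C->BA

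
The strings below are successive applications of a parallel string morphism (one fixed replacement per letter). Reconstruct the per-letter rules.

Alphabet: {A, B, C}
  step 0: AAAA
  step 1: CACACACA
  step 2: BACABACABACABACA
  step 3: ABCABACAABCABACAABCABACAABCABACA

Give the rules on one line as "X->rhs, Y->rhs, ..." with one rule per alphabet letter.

A->CA, B->AB, C->BA

  step 2 ⇒ step 3: BACABACABACABACA ⇒ AB·CA·BA·CA·AB·CA·BA·CA·AB·CA·BA·CA·AB·CA·BA·CA
    A ↦ CA
    B ↦ AB
    C ↦ BA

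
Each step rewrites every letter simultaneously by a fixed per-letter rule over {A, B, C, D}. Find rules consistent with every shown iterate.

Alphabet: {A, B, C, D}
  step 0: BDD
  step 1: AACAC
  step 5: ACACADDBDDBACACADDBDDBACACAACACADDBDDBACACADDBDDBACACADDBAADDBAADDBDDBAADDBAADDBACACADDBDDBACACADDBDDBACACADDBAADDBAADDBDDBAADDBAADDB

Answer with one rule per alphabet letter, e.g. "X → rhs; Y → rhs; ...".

  step 0 ⇒ step 1: BDD ⇒ A·AC·AC
    B ↦ A
    D ↦ AC
    A ↦ DDB  (constrained at step 1)
    C ↦ AA  (constrained at step 1)

A->DDB, B->A, C->AA, D->AC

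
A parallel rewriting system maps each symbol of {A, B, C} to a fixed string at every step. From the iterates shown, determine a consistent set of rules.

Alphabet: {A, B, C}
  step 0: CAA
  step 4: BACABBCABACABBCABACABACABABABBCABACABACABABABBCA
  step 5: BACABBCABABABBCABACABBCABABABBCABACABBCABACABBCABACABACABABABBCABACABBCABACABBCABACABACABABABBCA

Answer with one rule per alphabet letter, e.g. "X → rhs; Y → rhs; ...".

  step 4 ⇒ step 5: BACABBCABACABBCABACABACABABABBCABACABACABABABBCA ⇒ BA·CA·BB·CA·BA·BA·BB·CA·BA·CA·BB·CA·BA·BA·BB·CA·BA·CA·BB·CA·BA·CA·BB·CA·BA·CA·BA·CA·BA·BA·BB·CA·BA·CA·BB·CA·BA·CA·BB·CA·BA·CA·BA·CA·BA·BA·BB·CA
    A ↦ CA
    B ↦ BA
    C ↦ BB

A->CA, B->BA, C->BB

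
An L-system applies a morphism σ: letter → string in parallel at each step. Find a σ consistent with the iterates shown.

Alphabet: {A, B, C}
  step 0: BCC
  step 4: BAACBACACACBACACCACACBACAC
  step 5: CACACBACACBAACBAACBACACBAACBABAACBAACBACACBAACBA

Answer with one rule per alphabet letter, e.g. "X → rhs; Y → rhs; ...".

  step 4 ⇒ step 5: BAACBACACACBACACCACACBACAC ⇒ C·AC·AC·BA·C·AC·BA·AC·BA·AC·BA·C·AC·BA·AC·BA·BA·AC·BA·AC·BA·C·AC·BA·AC·BA
    A ↦ AC
    B ↦ C
    C ↦ BA

A->AC, B->C, C->BA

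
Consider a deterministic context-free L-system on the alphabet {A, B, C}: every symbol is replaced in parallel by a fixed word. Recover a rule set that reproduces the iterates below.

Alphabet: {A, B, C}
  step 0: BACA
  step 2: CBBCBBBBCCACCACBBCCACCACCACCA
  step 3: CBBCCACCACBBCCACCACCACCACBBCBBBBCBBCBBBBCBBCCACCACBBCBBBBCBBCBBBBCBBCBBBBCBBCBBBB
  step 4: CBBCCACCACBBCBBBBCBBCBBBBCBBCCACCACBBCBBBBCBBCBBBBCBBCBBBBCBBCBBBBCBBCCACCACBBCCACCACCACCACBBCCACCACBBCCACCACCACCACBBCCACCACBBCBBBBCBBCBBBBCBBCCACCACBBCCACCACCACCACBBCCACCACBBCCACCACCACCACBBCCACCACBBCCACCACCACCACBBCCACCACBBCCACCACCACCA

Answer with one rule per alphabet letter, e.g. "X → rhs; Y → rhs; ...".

A->BB, B->CCA, C->CBB

  step 3 ⇒ step 4: CBBCCACCACBBCCACCACCACCACBBCBBBBCBBCBBBBCBBCCACCACBBCBBBBCBBCBBBBCBBCBBBBCBBCBBBB ⇒ CBB·CCA·CCA·CBB·CBB·BB·CBB·CBB·BB·CBB·CCA·CCA·CBB·CBB·BB·CBB·CBB·BB·CBB·CBB·BB·CBB·CBB·BB·CBB·CCA·CCA·CBB·CCA·CCA·CCA·CCA·CBB·CCA·CCA·CBB·CCA·CCA·CCA·CCA·CBB·CCA·CCA·CBB·CBB·BB·CBB·CBB·BB·CBB·CCA·CCA·CBB·CCA·CCA·CCA·CCA·CBB·CCA·CCA·CBB·CCA·CCA·CCA·CCA·CBB·CCA·CCA·CBB·CCA·CCA·CCA·CCA·CBB·CCA·CCA·CBB·CCA·CCA·CCA·CCA
    A ↦ BB
    B ↦ CCA
    C ↦ CBB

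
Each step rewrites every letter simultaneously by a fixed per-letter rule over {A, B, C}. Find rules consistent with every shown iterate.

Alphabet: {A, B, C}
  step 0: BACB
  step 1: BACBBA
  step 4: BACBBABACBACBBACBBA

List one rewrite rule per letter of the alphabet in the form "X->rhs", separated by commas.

A->C, B->BA, C->B

  step 0 ⇒ step 1: BACB ⇒ BA·C·B·BA
    A ↦ C
    B ↦ BA
    C ↦ B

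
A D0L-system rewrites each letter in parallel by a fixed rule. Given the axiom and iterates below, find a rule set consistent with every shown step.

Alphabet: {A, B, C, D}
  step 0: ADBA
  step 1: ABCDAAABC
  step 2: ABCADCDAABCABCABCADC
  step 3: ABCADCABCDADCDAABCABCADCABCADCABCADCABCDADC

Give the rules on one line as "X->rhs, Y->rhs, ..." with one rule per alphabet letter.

  step 2 ⇒ step 3: ABCADCDAABCABCABCADC ⇒ ABC·A·DC·ABC·DA·DC·DA·ABC·ABC·A·DC·ABC·A·DC·ABC·A·DC·ABC·DA·DC
    A ↦ ABC
    B ↦ A
    C ↦ DC
    D ↦ DA

A->ABC, B->A, C->DC, D->DA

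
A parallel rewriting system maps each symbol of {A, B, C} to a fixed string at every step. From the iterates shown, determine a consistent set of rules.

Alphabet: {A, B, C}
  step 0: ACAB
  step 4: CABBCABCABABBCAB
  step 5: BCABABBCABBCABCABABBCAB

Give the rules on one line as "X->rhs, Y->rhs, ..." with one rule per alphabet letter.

  step 4 ⇒ step 5: CABBCABCABABBCAB ⇒ B·C·AB·AB·B·C·AB·B·C·AB·C·AB·AB·B·C·AB
    A ↦ C
    B ↦ AB
    C ↦ B

A->C, B->AB, C->B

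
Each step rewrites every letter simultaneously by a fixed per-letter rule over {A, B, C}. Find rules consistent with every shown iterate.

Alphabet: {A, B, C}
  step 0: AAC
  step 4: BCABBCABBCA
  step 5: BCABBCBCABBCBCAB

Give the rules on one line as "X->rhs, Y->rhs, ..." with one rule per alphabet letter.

  step 4 ⇒ step 5: BCABBCABBCA ⇒ BC·A·B·BC·BC·A·B·BC·BC·A·B
    A ↦ B
    B ↦ BC
    C ↦ A

A->B, B->BC, C->A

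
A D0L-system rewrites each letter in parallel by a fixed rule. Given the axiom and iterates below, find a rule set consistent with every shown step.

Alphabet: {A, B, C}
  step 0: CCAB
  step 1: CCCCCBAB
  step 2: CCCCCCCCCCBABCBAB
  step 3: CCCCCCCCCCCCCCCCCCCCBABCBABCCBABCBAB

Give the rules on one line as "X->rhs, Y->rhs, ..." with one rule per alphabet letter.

  step 2 ⇒ step 3: CCCCCCCCCCBABCBAB ⇒ CC·CC·CC·CC·CC·CC·CC·CC·CC·CC·BAB·C·BAB·CC·BAB·C·BAB
    A ↦ C
    B ↦ BAB
    C ↦ CC

A->C, B->BAB, C->CC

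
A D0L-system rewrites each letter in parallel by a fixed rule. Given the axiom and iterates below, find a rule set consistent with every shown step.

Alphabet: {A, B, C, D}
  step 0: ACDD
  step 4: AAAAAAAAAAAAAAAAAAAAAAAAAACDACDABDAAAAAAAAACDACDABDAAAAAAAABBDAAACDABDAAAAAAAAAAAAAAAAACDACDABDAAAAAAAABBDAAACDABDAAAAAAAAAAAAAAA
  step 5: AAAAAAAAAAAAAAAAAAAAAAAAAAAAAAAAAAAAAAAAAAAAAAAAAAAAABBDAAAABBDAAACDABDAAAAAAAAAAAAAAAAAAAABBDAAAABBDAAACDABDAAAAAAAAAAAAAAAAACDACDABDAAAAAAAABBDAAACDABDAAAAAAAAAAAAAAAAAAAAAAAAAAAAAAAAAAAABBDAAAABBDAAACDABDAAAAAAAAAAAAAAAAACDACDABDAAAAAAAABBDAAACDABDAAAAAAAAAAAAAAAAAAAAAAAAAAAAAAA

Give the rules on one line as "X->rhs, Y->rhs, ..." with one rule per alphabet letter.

  step 4 ⇒ step 5: AAAAAAAAAAAAAAAAAAAAAAAAAACDACDABDAAAAAAAAACDACDABDAAAAAAAABBDAAACDABDAAAAAAAAAAAAAAAAACDACDABDAAAAAAAABBDAAACDABDAAAAAAAAAAAAAAA ⇒ AA·AA·AA·AA·AA·AA·AA·AA·AA·AA·AA·AA·AA·AA·AA·AA·AA·AA·AA·AA·AA·AA·AA·AA·AA·AA·AB·BDA·AA·AB·BDA·AA·CDA·BDA·AA·AA·AA·AA·AA·AA·AA·AA·AA·AB·BDA·AA·AB·BDA·AA·CDA·BDA·AA·AA·AA·AA·AA·AA·AA·AA·CDA·CDA·BDA·AA·AA·AA·AB·BDA·AA·CDA·BDA·AA·AA·AA·AA·AA·AA·AA·AA·AA·AA·AA·AA·AA·AA·AA·AA·AA·AB·BDA·AA·AB·BDA·AA·CDA·BDA·AA·AA·AA·AA·AA·AA·AA·AA·CDA·CDA·BDA·AA·AA·AA·AB·BDA·AA·CDA·BDA·AA·AA·AA·AA·AA·AA·AA·AA·AA·AA·AA·AA·AA·AA·AA
    A ↦ AA
    B ↦ CDA
    C ↦ AB
    D ↦ BDA

A->AA, B->CDA, C->AB, D->BDA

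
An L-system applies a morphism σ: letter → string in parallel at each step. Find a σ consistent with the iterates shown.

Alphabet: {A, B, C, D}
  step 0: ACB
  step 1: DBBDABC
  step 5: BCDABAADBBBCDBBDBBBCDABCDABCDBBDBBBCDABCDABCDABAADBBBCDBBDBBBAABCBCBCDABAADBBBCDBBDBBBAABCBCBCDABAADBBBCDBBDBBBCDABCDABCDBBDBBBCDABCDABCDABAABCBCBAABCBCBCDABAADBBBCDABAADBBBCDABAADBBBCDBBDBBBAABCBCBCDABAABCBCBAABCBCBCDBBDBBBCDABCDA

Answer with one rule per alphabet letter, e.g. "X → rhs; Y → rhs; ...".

  step 0 ⇒ step 1: ACB ⇒ DBB·DA·BC
    A ↦ DBB
    B ↦ BC
    C ↦ DA
    D ↦ BAA  (constrained at step 1)

A->DBB, B->BC, C->DA, D->BAA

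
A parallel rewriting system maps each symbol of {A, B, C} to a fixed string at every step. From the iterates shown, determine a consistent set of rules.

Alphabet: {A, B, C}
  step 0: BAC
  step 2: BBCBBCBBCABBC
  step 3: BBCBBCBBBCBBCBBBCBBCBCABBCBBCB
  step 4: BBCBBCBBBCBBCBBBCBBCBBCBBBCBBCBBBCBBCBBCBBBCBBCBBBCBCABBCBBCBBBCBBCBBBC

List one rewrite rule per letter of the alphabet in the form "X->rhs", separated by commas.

  step 3 ⇒ step 4: BBCBBCBBBCBBCBBBCBBCBCABBCBBCB ⇒ BBC·BBC·B·BBC·BBC·B·BBC·BBC·BBC·B·BBC·BBC·B·BBC·BBC·BBC·B·BBC·BBC·B·BBC·B·CA·BBC·BBC·B·BBC·BBC·B·BBC
    A ↦ CA
    B ↦ BBC
    C ↦ B

A->CA, B->BBC, C->B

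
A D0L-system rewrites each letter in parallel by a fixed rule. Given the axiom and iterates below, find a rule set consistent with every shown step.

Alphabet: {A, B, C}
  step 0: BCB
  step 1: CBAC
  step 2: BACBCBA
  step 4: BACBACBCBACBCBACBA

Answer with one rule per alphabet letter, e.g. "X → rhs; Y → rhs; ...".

A->BC, B->C, C->BA

  step 1 ⇒ step 2: CBAC ⇒ BA·C·BC·BA
    A ↦ BC
    B ↦ C
    C ↦ BA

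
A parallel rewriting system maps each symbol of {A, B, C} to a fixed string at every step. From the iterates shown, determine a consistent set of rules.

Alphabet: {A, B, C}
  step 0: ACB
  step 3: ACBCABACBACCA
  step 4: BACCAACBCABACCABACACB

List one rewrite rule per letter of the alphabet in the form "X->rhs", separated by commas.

A->B, B->CA, C->AC

  step 3 ⇒ step 4: ACBCABACBACCA ⇒ B·AC·CA·AC·B·CA·B·AC·CA·B·AC·AC·B
    A ↦ B
    B ↦ CA
    C ↦ AC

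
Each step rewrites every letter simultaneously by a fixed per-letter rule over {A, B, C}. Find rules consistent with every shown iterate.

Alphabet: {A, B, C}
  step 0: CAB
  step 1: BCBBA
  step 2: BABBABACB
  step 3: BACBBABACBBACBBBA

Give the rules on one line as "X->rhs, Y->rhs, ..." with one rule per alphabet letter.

  step 2 ⇒ step 3: BABBABACB ⇒ BA·CB·BA·BA·CB·BA·CB·B·BA
    A ↦ CB
    B ↦ BA
    C ↦ B

A->CB, B->BA, C->B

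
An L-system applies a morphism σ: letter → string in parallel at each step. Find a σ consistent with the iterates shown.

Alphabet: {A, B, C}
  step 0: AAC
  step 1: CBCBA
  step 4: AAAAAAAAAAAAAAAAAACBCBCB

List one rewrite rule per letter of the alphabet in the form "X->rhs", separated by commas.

  step 0 ⇒ step 1: AAC ⇒ CB·CB·A
    A ↦ CB
    C ↦ A
    B ↦ AA  (constrained at step 1)

A->CB, B->AA, C->A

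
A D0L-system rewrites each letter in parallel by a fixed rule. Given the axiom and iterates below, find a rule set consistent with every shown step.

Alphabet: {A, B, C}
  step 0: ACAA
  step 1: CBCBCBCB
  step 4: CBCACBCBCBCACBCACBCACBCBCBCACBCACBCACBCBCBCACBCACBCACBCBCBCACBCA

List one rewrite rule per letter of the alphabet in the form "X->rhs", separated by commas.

A->CB, B->CA, C->CB

  step 0 ⇒ step 1: ACAA ⇒ CB·CB·CB·CB
    A ↦ CB
    C ↦ CB
    B ↦ CA  (constrained at step 1)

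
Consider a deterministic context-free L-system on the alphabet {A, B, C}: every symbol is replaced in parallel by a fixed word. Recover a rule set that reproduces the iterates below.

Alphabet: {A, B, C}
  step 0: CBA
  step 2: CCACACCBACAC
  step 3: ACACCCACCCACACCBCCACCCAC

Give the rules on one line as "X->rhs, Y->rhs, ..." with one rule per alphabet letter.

A->CC, B->CB, C->AC

  step 2 ⇒ step 3: CCACACCBACAC ⇒ AC·AC·CC·AC·CC·AC·AC·CB·CC·AC·CC·AC
    A ↦ CC
    B ↦ CB
    C ↦ AC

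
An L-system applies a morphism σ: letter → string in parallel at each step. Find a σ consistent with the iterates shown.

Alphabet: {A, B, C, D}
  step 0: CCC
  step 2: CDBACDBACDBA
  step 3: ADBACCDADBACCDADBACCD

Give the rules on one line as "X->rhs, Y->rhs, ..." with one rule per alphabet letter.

  step 2 ⇒ step 3: CDBACDBACDBA ⇒ AD·BA·C·CD·AD·BA·C·CD·AD·BA·C·CD
    A ↦ CD
    B ↦ C
    C ↦ AD
    D ↦ BA

A->CD, B->C, C->AD, D->BA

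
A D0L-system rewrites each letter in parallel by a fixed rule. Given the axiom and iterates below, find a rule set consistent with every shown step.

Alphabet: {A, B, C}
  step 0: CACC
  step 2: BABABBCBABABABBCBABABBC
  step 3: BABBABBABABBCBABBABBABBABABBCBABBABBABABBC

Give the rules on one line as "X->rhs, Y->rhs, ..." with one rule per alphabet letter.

A->B, B->BA, C->BBC

  step 2 ⇒ step 3: BABABBCBABABABBCBABABBC ⇒ BA·B·BA·B·BA·BA·BBC·BA·B·BA·B·BA·B·BA·BA·BBC·BA·B·BA·B·BA·BA·BBC
    A ↦ B
    B ↦ BA
    C ↦ BBC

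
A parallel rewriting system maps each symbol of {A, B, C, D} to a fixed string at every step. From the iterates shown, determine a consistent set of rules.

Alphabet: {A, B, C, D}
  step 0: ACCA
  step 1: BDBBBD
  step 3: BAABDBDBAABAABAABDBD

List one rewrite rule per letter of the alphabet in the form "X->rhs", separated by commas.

A->BD, B->CD, C->B, D->AA

  step 0 ⇒ step 1: ACCA ⇒ BD·B·B·BD
    A ↦ BD
    C ↦ B
    B ↦ CD  (constrained at step 1)
    D ↦ AA  (constrained at step 1)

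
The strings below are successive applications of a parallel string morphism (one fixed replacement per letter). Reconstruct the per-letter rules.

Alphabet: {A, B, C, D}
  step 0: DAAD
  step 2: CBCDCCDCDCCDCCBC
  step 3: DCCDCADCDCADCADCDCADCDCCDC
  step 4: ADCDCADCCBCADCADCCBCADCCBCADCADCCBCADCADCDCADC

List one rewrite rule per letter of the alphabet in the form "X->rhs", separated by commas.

  step 3 ⇒ step 4: DCCDCADCDCADCADCDCADCDCCDC ⇒ A·DC·DC·A·DC·CBC·A·DC·A·DC·CBC·A·DC·CBC·A·DC·A·DC·CBC·A·DC·A·DC·DC·A·DC
    A ↦ CBC
    C ↦ DC
    D ↦ A
  step 2 ⇒ step 3: CBCDCCDCDCCDCCBC ⇒ DC·C·DC·A·DC·DC·A·DC·A·DC·DC·A·DC·DC·C·DC
    B ↦ C

A->CBC, B->C, C->DC, D->A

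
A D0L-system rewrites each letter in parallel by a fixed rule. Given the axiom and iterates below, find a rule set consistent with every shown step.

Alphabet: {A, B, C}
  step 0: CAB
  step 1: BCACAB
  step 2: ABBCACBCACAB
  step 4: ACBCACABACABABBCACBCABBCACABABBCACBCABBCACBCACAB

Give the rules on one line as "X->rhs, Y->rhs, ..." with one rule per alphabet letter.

  step 1 ⇒ step 2: BCACAB ⇒ AB·BC·AC·BC·AC·AB
    A ↦ AC
    B ↦ AB
    C ↦ BC

A->AC, B->AB, C->BC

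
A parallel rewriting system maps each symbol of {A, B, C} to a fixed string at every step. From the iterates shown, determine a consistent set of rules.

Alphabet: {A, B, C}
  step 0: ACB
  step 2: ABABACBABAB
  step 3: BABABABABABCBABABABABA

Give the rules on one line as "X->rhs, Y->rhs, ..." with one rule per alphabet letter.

A->BAB, B->A, C->CB

  step 2 ⇒ step 3: ABABACBABAB ⇒ BAB·A·BAB·A·BAB·CB·A·BAB·A·BAB·A
    A ↦ BAB
    B ↦ A
    C ↦ CB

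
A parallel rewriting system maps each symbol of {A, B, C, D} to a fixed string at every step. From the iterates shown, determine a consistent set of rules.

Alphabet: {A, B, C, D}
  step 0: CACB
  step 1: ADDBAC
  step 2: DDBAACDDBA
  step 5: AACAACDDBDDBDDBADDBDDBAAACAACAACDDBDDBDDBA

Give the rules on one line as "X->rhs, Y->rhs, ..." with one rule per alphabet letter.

  step 1 ⇒ step 2: ADDBAC ⇒ DDB·A·A·C·DDB·A
    A ↦ DDB
    B ↦ C
    C ↦ A
    D ↦ A

A->DDB, B->C, C->A, D->A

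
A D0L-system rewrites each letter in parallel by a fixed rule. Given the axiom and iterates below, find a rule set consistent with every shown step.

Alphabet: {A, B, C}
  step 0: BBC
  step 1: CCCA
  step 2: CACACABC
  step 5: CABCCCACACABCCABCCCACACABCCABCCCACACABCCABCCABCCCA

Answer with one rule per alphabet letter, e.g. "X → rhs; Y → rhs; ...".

  step 1 ⇒ step 2: CCCA ⇒ CA·CA·CA·BC
    A ↦ BC
    C ↦ CA
  step 0 ⇒ step 1: BBC ⇒ C·C·CA
    B ↦ C

A->BC, B->C, C->CA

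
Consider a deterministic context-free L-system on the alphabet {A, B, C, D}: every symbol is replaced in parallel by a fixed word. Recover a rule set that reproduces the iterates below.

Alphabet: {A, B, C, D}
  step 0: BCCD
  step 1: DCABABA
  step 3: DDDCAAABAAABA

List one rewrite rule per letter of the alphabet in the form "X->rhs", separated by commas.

  step 0 ⇒ step 1: BCCD ⇒ DC·AB·AB·A
    B ↦ DC
    C ↦ AB
    D ↦ A
    A ↦ D  (constrained at step 1)

A->D, B->DC, C->AB, D->A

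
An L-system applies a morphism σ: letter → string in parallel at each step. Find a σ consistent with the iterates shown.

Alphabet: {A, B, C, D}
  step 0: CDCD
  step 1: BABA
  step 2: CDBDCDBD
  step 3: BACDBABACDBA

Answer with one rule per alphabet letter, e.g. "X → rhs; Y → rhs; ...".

  step 2 ⇒ step 3: CDBDCDBD ⇒ B·A·CDB·A·B·A·CDB·A
    B ↦ CDB
    C ↦ B
    D ↦ A
  step 1 ⇒ step 2: BABA ⇒ CDB·D·CDB·D
    A ↦ D

A->D, B->CDB, C->B, D->A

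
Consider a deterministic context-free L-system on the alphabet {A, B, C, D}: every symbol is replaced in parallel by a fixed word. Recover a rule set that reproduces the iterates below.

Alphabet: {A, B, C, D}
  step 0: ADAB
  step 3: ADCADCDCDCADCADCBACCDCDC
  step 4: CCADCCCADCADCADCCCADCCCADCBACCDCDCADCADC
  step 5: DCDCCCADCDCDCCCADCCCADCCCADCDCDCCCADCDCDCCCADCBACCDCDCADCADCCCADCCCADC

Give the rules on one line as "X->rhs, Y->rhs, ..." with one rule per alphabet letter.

A->CC, B->BA, C->DC, D->A

  step 4 ⇒ step 5: CCADCCCADCADCADCCCADCCCADCBACCDCDCADCADC ⇒ DC·DC·CC·A·DC·DC·DC·CC·A·DC·CC·A·DC·CC·A·DC·DC·DC·CC·A·DC·DC·DC·CC·A·DC·BA·CC·DC·DC·A·DC·A·DC·CC·A·DC·CC·A·DC
    A ↦ CC
    B ↦ BA
    C ↦ DC
    D ↦ A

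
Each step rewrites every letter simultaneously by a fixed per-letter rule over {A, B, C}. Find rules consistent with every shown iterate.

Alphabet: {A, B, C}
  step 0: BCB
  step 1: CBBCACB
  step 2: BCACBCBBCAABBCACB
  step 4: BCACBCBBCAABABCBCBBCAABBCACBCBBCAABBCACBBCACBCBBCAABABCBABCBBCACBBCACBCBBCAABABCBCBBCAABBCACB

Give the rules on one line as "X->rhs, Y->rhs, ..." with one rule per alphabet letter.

  step 1 ⇒ step 2: CBBCACB ⇒ BCA·CB·CB·BCA·AB·BCA·CB
    A ↦ AB
    B ↦ CB
    C ↦ BCA

A->AB, B->CB, C->BCA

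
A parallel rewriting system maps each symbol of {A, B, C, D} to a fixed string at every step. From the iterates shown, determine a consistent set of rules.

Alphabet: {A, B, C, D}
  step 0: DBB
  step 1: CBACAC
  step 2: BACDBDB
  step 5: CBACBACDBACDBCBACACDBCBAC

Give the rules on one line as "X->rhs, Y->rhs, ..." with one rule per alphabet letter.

A->D, B->AC, C->B, D->CB

  step 1 ⇒ step 2: CBACAC ⇒ B·AC·D·B·D·B
    A ↦ D
    B ↦ AC
    C ↦ B
  step 0 ⇒ step 1: DBB ⇒ CB·AC·AC
    D ↦ CB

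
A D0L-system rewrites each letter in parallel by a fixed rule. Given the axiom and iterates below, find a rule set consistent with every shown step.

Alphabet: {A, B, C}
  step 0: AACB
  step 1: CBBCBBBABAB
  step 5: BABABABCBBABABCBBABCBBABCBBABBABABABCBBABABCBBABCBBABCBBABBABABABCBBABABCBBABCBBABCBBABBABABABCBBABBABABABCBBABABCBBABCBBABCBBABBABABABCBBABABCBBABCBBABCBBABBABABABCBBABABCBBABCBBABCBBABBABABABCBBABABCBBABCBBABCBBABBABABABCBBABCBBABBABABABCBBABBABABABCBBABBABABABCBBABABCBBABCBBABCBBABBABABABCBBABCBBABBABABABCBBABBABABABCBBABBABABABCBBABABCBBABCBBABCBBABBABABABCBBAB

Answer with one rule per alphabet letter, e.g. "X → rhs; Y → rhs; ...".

  step 0 ⇒ step 1: AACB ⇒ CBB·CBB·BAB·AB
    A ↦ CBB
    B ↦ AB
    C ↦ BAB

A->CBB, B->AB, C->BAB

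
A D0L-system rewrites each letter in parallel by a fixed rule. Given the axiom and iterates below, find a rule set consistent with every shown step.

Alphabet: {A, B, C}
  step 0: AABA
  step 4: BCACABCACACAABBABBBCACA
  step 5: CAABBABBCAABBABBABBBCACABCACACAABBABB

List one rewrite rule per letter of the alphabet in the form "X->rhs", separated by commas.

  step 4 ⇒ step 5: BCACABCACACAABBABBBCACA ⇒ CA·AB·B·AB·B·CA·AB·B·AB·B·AB·B·B·CA·CA·B·CA·CA·CA·AB·B·AB·B
    A ↦ B
    B ↦ CA
    C ↦ AB

A->B, B->CA, C->AB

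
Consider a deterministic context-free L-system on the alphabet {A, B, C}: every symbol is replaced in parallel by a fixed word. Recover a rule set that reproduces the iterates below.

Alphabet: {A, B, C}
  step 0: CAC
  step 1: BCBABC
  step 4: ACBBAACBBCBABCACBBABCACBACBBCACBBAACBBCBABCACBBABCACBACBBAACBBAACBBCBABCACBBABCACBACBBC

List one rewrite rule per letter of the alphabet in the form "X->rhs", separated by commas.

  step 0 ⇒ step 1: CAC ⇒ BC·BA·BC
    A ↦ BA
    C ↦ BC
    B ↦ ACB  (constrained at step 1)

A->BA, B->ACB, C->BC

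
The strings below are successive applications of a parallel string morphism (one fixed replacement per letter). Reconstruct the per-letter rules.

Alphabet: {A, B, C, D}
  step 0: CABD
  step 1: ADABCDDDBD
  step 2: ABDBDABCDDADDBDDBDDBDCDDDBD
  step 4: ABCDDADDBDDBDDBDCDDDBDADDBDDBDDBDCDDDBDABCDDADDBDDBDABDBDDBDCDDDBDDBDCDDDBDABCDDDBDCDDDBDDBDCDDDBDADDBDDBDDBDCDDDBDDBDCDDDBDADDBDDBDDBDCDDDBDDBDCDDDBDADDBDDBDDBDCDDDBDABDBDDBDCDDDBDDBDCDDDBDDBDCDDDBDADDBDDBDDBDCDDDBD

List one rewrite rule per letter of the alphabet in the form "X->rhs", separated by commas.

A->AB, B->CDD, C->AD, D->DBD

  step 1 ⇒ step 2: ADABCDDDBD ⇒ AB·DBD·AB·CDD·AD·DBD·DBD·DBD·CDD·DBD
    A ↦ AB
    B ↦ CDD
    C ↦ AD
    D ↦ DBD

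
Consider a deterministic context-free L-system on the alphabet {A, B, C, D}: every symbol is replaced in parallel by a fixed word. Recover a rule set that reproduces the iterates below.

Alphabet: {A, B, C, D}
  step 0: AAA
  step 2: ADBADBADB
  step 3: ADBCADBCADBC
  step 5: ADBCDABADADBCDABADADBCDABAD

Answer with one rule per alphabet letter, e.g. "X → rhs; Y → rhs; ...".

A->AD, B->C, C->DA, D->B

  step 2 ⇒ step 3: ADBADBADB ⇒ AD·B·C·AD·B·C·AD·B·C
    A ↦ AD
    B ↦ C
    D ↦ B
    C ↦ DA  (constrained at step 3)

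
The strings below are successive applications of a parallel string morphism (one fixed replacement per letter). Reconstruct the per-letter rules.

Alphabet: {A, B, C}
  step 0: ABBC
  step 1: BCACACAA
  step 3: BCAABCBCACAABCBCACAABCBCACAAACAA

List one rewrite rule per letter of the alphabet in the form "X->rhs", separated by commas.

A->BC, B->AC, C->AA

  step 0 ⇒ step 1: ABBC ⇒ BC·AC·AC·AA
    A ↦ BC
    B ↦ AC
    C ↦ AA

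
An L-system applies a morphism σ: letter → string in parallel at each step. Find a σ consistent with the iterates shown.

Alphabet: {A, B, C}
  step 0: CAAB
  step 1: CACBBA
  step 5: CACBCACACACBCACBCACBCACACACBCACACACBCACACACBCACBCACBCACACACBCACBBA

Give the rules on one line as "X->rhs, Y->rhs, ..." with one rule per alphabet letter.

A->B, B->A, C->CAC

  step 0 ⇒ step 1: CAAB ⇒ CAC·B·B·A
    A ↦ B
    B ↦ A
    C ↦ CAC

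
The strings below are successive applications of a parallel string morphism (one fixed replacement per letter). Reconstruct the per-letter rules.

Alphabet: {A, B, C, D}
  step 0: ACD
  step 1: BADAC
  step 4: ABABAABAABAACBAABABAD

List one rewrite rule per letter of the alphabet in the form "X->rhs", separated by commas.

A->BA, B->A, C->D, D->AC

  step 0 ⇒ step 1: ACD ⇒ BA·D·AC
    A ↦ BA
    C ↦ D
    D ↦ AC
    B ↦ A  (constrained at step 1)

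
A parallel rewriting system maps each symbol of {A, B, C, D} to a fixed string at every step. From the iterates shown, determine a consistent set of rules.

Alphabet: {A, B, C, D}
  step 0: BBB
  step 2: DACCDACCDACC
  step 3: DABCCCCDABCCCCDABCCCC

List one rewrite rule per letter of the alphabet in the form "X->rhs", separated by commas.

  step 2 ⇒ step 3: DACCDACCDACC ⇒ DA·B·CC·CC·DA·B·CC·CC·DA·B·CC·CC
    A ↦ B
    C ↦ CC
    D ↦ DA
    B ↦ DC  (constrained at step 0)

A->B, B->DC, C->CC, D->DA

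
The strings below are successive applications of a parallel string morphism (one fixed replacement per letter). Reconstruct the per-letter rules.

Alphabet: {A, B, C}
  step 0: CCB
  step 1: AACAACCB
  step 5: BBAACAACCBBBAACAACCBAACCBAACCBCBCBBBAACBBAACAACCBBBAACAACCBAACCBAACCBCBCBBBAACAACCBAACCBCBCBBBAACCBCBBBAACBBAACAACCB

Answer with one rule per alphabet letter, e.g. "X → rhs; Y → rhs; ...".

  step 0 ⇒ step 1: CCB ⇒ AAC·AAC·CB
    B ↦ CB
    C ↦ AAC
    A ↦ B  (constrained at step 1)

A->B, B->CB, C->AAC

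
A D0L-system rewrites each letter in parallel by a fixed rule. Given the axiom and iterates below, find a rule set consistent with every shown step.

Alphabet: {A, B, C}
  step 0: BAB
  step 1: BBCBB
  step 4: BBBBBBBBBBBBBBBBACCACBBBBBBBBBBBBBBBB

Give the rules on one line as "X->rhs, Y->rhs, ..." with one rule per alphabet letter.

A->C, B->BB, C->AC

  step 0 ⇒ step 1: BAB ⇒ BB·C·BB
    A ↦ C
    B ↦ BB
    C ↦ AC  (constrained at step 1)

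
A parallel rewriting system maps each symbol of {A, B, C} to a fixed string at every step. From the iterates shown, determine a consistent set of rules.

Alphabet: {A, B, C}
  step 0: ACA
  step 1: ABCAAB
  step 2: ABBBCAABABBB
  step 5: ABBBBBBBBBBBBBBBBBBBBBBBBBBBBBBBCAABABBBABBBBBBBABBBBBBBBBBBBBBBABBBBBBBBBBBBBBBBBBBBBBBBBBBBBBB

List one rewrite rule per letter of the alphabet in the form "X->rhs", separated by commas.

  step 1 ⇒ step 2: ABCAAB ⇒ AB·BB·CA·AB·AB·BB
    A ↦ AB
    B ↦ BB
    C ↦ CA

A->AB, B->BB, C->CA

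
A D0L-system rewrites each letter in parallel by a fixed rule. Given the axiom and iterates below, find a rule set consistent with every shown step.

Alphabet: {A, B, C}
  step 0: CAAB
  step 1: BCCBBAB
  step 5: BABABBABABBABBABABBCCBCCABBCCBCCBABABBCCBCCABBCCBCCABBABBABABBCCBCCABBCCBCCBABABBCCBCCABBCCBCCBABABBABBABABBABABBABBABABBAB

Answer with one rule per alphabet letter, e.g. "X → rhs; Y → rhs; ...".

  step 0 ⇒ step 1: CAAB ⇒ BCC·B·B·AB
    A ↦ B
    B ↦ AB
    C ↦ BCC

A->B, B->AB, C->BCC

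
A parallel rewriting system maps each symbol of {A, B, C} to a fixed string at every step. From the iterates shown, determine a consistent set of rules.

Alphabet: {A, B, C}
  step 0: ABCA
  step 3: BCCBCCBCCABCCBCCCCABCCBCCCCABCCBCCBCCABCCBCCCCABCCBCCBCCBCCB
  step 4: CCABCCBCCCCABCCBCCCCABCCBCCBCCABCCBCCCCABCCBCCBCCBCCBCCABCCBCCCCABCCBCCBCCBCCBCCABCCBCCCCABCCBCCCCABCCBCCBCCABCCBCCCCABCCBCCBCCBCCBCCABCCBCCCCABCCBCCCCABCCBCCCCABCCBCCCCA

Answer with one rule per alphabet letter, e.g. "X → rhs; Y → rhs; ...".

  step 3 ⇒ step 4: BCCBCCBCCABCCBCCCCABCCBCCCCABCCBCCBCCABCCBCCCCABCCBCCBCCBCCB ⇒ CCA·BCC·BCC·CCA·BCC·BCC·CCA·BCC·BCC·B·CCA·BCC·BCC·CCA·BCC·BCC·BCC·BCC·B·CCA·BCC·BCC·CCA·BCC·BCC·BCC·BCC·B·CCA·BCC·BCC·CCA·BCC·BCC·CCA·BCC·BCC·B·CCA·BCC·BCC·CCA·BCC·BCC·BCC·BCC·B·CCA·BCC·BCC·CCA·BCC·BCC·CCA·BCC·BCC·CCA·BCC·BCC·CCA
    A ↦ B
    B ↦ CCA
    C ↦ BCC

A->B, B->CCA, C->BCC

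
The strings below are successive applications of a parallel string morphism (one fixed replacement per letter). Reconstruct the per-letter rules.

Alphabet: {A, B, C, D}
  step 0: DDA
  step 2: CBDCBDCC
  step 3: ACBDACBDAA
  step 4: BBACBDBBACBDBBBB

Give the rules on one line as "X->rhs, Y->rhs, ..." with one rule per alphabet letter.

A->BB, B->C, C->A, D->BD

  step 3 ⇒ step 4: ACBDACBDAA ⇒ BB·A·C·BD·BB·A·C·BD·BB·BB
    A ↦ BB
    B ↦ C
    C ↦ A
    D ↦ BD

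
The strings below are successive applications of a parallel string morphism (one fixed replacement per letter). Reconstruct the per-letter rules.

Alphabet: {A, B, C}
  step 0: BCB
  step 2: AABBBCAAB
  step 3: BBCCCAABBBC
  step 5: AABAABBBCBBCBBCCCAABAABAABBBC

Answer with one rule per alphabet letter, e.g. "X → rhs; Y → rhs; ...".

A->B, B->C, C->AAB

  step 2 ⇒ step 3: AABBBCAAB ⇒ B·B·C·C·C·AAB·B·B·C
    A ↦ B
    B ↦ C
    C ↦ AAB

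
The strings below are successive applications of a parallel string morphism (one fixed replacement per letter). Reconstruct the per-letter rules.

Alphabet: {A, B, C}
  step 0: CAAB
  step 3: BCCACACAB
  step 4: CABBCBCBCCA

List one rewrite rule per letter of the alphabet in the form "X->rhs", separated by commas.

  step 3 ⇒ step 4: BCCACACAB ⇒ CA·B·B·C·B·C·B·C·CA
    A ↦ C
    B ↦ CA
    C ↦ B

A->C, B->CA, C->B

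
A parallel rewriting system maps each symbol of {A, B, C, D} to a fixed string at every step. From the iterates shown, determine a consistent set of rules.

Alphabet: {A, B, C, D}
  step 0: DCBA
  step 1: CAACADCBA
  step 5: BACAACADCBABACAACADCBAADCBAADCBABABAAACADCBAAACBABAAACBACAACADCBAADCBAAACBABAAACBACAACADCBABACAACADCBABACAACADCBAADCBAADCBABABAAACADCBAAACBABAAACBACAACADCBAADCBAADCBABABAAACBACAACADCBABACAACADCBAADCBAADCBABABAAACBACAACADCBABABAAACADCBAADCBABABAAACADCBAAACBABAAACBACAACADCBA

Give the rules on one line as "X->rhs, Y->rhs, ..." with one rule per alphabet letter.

A->BA, B->ADC, C->AAC, D->C

  step 0 ⇒ step 1: DCBA ⇒ C·AAC·ADC·BA
    A ↦ BA
    B ↦ ADC
    C ↦ AAC
    D ↦ C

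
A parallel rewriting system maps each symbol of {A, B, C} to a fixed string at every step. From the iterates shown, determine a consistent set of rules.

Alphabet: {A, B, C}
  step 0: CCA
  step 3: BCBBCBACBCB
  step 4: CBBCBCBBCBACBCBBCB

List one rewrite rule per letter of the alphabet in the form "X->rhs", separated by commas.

A->AC, B->CB, C->B

  step 3 ⇒ step 4: BCBBCBACBCB ⇒ CB·B·CB·CB·B·CB·AC·B·CB·B·CB
    A ↦ AC
    B ↦ CB
    C ↦ B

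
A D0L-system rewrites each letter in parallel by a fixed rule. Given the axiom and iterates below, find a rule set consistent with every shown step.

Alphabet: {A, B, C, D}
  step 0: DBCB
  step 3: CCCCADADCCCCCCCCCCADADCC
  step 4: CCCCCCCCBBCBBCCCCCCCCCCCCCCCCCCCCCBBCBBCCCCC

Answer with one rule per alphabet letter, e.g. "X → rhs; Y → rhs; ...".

A->BB, B->AD, C->CC, D->C

  step 3 ⇒ step 4: CCCCADADCCCCCCCCCCADADCC ⇒ CC·CC·CC·CC·BB·C·BB·C·CC·CC·CC·CC·CC·CC·CC·CC·CC·CC·BB·C·BB·C·CC·CC
    A ↦ BB
    C ↦ CC
    D ↦ C
    B ↦ AD  (constrained at step 0)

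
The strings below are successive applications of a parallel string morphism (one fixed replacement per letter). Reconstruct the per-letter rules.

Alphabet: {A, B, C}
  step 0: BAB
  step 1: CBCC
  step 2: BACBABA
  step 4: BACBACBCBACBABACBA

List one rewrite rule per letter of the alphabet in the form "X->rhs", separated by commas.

  step 1 ⇒ step 2: CBCC ⇒ BA·C·BA·BA
    B ↦ C
    C ↦ BA
  step 0 ⇒ step 1: BAB ⇒ C·BC·C
    A ↦ BC

A->BC, B->C, C->BA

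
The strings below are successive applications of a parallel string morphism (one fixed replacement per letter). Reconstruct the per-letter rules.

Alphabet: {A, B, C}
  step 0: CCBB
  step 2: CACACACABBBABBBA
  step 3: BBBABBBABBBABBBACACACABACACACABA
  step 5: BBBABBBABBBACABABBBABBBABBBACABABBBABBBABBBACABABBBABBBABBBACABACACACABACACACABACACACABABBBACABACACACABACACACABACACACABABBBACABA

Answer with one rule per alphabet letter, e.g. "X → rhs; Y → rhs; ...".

  step 2 ⇒ step 3: CACACACABBBABBBA ⇒ BB·BA·BB·BA·BB·BA·BB·BA·CA·CA·CA·BA·CA·CA·CA·BA
    A ↦ BA
    B ↦ CA
    C ↦ BB

A->BA, B->CA, C->BB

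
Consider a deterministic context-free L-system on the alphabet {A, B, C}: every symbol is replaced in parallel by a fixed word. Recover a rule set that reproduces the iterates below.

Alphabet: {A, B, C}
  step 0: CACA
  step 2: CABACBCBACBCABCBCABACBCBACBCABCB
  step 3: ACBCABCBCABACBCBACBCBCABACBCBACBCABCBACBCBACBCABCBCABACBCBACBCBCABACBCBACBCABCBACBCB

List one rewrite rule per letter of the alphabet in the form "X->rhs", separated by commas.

A->CAB, B->CB, C->ACB

  step 2 ⇒ step 3: CABACBCBACBCABCBCABACBCBACBCABCB ⇒ ACB·CAB·CB·CAB·ACB·CB·ACB·CB·CAB·ACB·CB·ACB·CAB·CB·ACB·CB·ACB·CAB·CB·CAB·ACB·CB·ACB·CB·CAB·ACB·CB·ACB·CAB·CB·ACB·CB
    A ↦ CAB
    B ↦ CB
    C ↦ ACB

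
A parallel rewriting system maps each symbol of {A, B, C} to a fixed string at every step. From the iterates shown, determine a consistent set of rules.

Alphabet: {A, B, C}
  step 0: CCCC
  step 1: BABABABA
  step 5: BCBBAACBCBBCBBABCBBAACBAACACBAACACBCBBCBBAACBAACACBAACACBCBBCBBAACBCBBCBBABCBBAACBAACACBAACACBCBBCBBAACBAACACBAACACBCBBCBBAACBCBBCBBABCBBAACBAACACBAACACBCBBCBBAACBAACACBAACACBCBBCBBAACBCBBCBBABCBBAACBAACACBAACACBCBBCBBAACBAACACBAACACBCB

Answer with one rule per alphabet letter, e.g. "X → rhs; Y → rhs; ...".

A->BCB, B->AC, C->BA

  step 0 ⇒ step 1: CCCC ⇒ BA·BA·BA·BA
    C ↦ BA
    A ↦ BCB  (constrained at step 1)
    B ↦ AC  (constrained at step 1)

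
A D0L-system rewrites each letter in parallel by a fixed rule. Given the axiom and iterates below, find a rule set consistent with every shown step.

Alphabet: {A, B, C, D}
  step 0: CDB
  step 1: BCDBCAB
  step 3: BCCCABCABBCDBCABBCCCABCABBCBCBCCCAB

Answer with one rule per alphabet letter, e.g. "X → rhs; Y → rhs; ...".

  step 0 ⇒ step 1: CDB ⇒ BC·DB·CAB
    B ↦ CAB
    C ↦ BC
    D ↦ DB
    A ↦ C  (constrained at step 1)

A->C, B->CAB, C->BC, D->DB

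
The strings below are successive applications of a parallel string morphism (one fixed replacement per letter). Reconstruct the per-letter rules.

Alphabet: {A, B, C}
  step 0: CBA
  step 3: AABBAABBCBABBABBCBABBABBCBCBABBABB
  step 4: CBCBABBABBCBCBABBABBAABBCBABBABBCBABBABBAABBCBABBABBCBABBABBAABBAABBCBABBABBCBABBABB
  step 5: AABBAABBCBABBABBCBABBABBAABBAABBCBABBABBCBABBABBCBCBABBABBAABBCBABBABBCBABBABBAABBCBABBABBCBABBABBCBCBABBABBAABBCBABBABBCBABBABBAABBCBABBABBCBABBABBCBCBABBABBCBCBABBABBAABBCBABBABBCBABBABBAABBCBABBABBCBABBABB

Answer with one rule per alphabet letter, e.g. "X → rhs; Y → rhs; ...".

A->CB, B->ABB, C->A

  step 4 ⇒ step 5: CBCBABBABBCBCBABBABBAABBCBABBABBCBABBABBAABBCBABBABBCBABBABBAABBAABBCBABBABBCBABBABB ⇒ A·ABB·A·ABB·CB·ABB·ABB·CB·ABB·ABB·A·ABB·A·ABB·CB·ABB·ABB·CB·ABB·ABB·CB·CB·ABB·ABB·A·ABB·CB·ABB·ABB·CB·ABB·ABB·A·ABB·CB·ABB·ABB·CB·ABB·ABB·CB·CB·ABB·ABB·A·ABB·CB·ABB·ABB·CB·ABB·ABB·A·ABB·CB·ABB·ABB·CB·ABB·ABB·CB·CB·ABB·ABB·CB·CB·ABB·ABB·A·ABB·CB·ABB·ABB·CB·ABB·ABB·A·ABB·CB·ABB·ABB·CB·ABB·ABB
    A ↦ CB
    B ↦ ABB
    C ↦ A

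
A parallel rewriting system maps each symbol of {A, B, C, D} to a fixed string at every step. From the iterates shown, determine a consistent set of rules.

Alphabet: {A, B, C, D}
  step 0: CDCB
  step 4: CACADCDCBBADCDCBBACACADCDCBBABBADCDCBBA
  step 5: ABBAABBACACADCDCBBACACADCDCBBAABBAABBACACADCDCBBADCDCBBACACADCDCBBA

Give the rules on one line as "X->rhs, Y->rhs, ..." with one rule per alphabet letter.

A->BBA, B->DC, C->A, D->C

  step 4 ⇒ step 5: CACADCDCBBADCDCBBACACADCDCBBABBADCDCBBA ⇒ A·BBA·A·BBA·C·A·C·A·DC·DC·BBA·C·A·C·A·DC·DC·BBA·A·BBA·A·BBA·C·A·C·A·DC·DC·BBA·DC·DC·BBA·C·A·C·A·DC·DC·BBA
    A ↦ BBA
    B ↦ DC
    C ↦ A
    D ↦ C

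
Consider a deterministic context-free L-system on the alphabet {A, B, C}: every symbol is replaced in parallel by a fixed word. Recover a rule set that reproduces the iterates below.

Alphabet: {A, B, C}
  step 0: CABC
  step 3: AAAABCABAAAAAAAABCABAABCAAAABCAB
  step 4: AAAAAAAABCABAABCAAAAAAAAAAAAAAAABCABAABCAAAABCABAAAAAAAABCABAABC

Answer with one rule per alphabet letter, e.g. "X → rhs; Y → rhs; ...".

A->AA, B->BC, C->AB

  step 3 ⇒ step 4: AAAABCABAAAAAAAABCABAABCAAAABCAB ⇒ AA·AA·AA·AA·BC·AB·AA·BC·AA·AA·AA·AA·AA·AA·AA·AA·BC·AB·AA·BC·AA·AA·BC·AB·AA·AA·AA·AA·BC·AB·AA·BC
    A ↦ AA
    B ↦ BC
    C ↦ AB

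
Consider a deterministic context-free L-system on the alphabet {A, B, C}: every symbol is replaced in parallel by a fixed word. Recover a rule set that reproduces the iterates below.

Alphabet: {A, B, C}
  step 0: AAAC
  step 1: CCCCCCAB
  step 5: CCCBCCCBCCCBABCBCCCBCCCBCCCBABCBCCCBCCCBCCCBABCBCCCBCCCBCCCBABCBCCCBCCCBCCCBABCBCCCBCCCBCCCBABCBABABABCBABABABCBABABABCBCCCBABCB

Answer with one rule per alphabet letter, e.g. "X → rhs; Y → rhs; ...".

  step 0 ⇒ step 1: AAAC ⇒ CC·CC·CC·AB
    A ↦ CC
    C ↦ AB
    B ↦ CB  (constrained at step 1)

A->CC, B->CB, C->AB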